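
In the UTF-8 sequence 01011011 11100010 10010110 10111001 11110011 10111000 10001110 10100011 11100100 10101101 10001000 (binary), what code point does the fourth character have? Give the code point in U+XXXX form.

Offset 0: leading byte 0x5B = 01011011 → 1-byte char #1 = 5B.
Offset 1: leading byte 0xE2 = 11100010 → 3-byte char #2 = E2 96 B9.
Offset 4: leading byte 0xF3 = 11110011 → 4-byte char #3 = F3 B8 8E A3.
Offset 8: leading byte 0xE4 = 11100100 → 3-byte char #4 = E4 AD 88.
Leading byte 0xE4 = 11100100 matches 1110xxxx → 3-byte sequence.
Byte 1: 0xE4 = 11100100, payload 0100 (4 bits).
Byte 2: 0xAD = 10101101 (10xxxxxx ✓), payload 101101.
Byte 3: 0x88 = 10001000 (10xxxxxx ✓), payload 001000.
Concatenate: 0100101101001000 = 0x4B48 (16 bits → U+4B48).

U+4B48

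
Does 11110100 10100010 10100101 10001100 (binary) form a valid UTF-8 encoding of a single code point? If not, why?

Leading byte 0xF4 = 11110100 → 4-byte form.
Payload = 0x12294C, which exceeds U+10FFFF, the maximum Unicode code point. (Leading bytes F5–FF, or F4 followed by ≥ 0x90, are invalid.)

invalid (encodes a value above U+10FFFF)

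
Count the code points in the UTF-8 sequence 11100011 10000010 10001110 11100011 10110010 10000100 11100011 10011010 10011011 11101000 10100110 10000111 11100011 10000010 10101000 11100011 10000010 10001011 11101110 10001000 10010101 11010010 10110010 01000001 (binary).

9

Byte at offset 0: 0xE3 = 11100011 → 3-byte char (#1). Advance 3.
Byte at offset 3: 0xE3 = 11100011 → 3-byte char (#2). Advance 3.
Byte at offset 6: 0xE3 = 11100011 → 3-byte char (#3). Advance 3.
Byte at offset 9: 0xE8 = 11101000 → 3-byte char (#4). Advance 3.
Byte at offset 12: 0xE3 = 11100011 → 3-byte char (#5). Advance 3.
Byte at offset 15: 0xE3 = 11100011 → 3-byte char (#6). Advance 3.
Byte at offset 18: 0xEE = 11101110 → 3-byte char (#7). Advance 3.
Byte at offset 21: 0xD2 = 11010010 → 2-byte char (#8). Advance 2.
Byte at offset 23: 0x41 = 01000001 → 1-byte char (#9). Advance 1.
Reached end at offset 24 after 9 code points.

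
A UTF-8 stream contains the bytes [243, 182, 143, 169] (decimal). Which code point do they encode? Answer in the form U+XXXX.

Leading byte 0xF3 = 11110011 matches 11110xxx → 4-byte sequence.
Byte 1: 0xF3 = 11110011, payload 011 (3 bits).
Byte 2: 0xB6 = 10110110 (10xxxxxx ✓), payload 110110.
Byte 3: 0x8F = 10001111 (10xxxxxx ✓), payload 001111.
Byte 4: 0xA9 = 10101001 (10xxxxxx ✓), payload 101001.
Concatenate: 011110110001111101001 = 0xF63E9 (21 bits → U+F63E9).

U+F63E9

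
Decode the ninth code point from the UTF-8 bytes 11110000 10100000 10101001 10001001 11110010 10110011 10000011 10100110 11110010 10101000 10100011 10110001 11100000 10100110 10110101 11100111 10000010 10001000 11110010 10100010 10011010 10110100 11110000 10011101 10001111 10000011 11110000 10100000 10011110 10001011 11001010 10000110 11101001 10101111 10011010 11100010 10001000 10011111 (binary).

Offset 0: leading byte 0xF0 = 11110000 → 4-byte char #1 = F0 A0 A9 89.
Offset 4: leading byte 0xF2 = 11110010 → 4-byte char #2 = F2 B3 83 A6.
Offset 8: leading byte 0xF2 = 11110010 → 4-byte char #3 = F2 A8 A3 B1.
Offset 12: leading byte 0xE0 = 11100000 → 3-byte char #4 = E0 A6 B5.
Offset 15: leading byte 0xE7 = 11100111 → 3-byte char #5 = E7 82 88.
Offset 18: leading byte 0xF2 = 11110010 → 4-byte char #6 = F2 A2 9A B4.
Offset 22: leading byte 0xF0 = 11110000 → 4-byte char #7 = F0 9D 8F 83.
Offset 26: leading byte 0xF0 = 11110000 → 4-byte char #8 = F0 A0 9E 8B.
Offset 30: leading byte 0xCA = 11001010 → 2-byte char #9 = CA 86.
Leading byte 0xCA = 11001010 matches 110xxxxx → 2-byte sequence.
Byte 1: 0xCA = 11001010, payload 01010 (5 bits).
Byte 2: 0x86 = 10000110 (10xxxxxx ✓), payload 000110.
Concatenate: 01010000110 = 0x286 (11 bits → U+0286).

U+0286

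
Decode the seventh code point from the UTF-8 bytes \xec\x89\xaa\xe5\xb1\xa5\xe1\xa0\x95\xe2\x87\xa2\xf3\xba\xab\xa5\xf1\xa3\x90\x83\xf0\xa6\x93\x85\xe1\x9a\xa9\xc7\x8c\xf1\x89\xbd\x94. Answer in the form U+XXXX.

U+264C5

Offset 0: leading byte 0xEC = 11101100 → 3-byte char #1 = EC 89 AA.
Offset 3: leading byte 0xE5 = 11100101 → 3-byte char #2 = E5 B1 A5.
Offset 6: leading byte 0xE1 = 11100001 → 3-byte char #3 = E1 A0 95.
Offset 9: leading byte 0xE2 = 11100010 → 3-byte char #4 = E2 87 A2.
Offset 12: leading byte 0xF3 = 11110011 → 4-byte char #5 = F3 BA AB A5.
Offset 16: leading byte 0xF1 = 11110001 → 4-byte char #6 = F1 A3 90 83.
Offset 20: leading byte 0xF0 = 11110000 → 4-byte char #7 = F0 A6 93 85.
Leading byte 0xF0 = 11110000 matches 11110xxx → 4-byte sequence.
Byte 1: 0xF0 = 11110000, payload 000 (3 bits).
Byte 2: 0xA6 = 10100110 (10xxxxxx ✓), payload 100110.
Byte 3: 0x93 = 10010011 (10xxxxxx ✓), payload 010011.
Byte 4: 0x85 = 10000101 (10xxxxxx ✓), payload 000101.
Concatenate: 000100110010011000101 = 0x264C5 (21 bits → U+264C5).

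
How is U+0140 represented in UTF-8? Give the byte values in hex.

U+0140 = 0x140 = 320 decimal. In range U+0080–U+07FF → 2-byte form: 110xxxxx 10xxxxxx.
Binary (11 bits): 00101000000.
Split 5+6: 00101 | 000000.
Byte 1: 11000101 = 0xC5.
Byte 2: 10000000 = 0x80.

C5 80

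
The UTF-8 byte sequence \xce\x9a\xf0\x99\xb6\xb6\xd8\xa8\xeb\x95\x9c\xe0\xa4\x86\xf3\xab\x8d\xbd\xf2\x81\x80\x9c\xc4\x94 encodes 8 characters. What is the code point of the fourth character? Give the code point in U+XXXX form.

Offset 0: leading byte 0xCE = 11001110 → 2-byte char #1 = CE 9A.
Offset 2: leading byte 0xF0 = 11110000 → 4-byte char #2 = F0 99 B6 B6.
Offset 6: leading byte 0xD8 = 11011000 → 2-byte char #3 = D8 A8.
Offset 8: leading byte 0xEB = 11101011 → 3-byte char #4 = EB 95 9C.
Leading byte 0xEB = 11101011 matches 1110xxxx → 3-byte sequence.
Byte 1: 0xEB = 11101011, payload 1011 (4 bits).
Byte 2: 0x95 = 10010101 (10xxxxxx ✓), payload 010101.
Byte 3: 0x9C = 10011100 (10xxxxxx ✓), payload 011100.
Concatenate: 1011010101011100 = 0xB55C (16 bits → U+B55C).

U+B55C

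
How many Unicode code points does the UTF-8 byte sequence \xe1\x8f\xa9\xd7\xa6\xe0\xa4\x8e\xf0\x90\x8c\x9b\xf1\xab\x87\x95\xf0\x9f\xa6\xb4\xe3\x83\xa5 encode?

Byte at offset 0: 0xE1 = 11100001 → 3-byte char (#1). Advance 3.
Byte at offset 3: 0xD7 = 11010111 → 2-byte char (#2). Advance 2.
Byte at offset 5: 0xE0 = 11100000 → 3-byte char (#3). Advance 3.
Byte at offset 8: 0xF0 = 11110000 → 4-byte char (#4). Advance 4.
Byte at offset 12: 0xF1 = 11110001 → 4-byte char (#5). Advance 4.
Byte at offset 16: 0xF0 = 11110000 → 4-byte char (#6). Advance 4.
Byte at offset 20: 0xE3 = 11100011 → 3-byte char (#7). Advance 3.
Reached end at offset 23 after 7 code points.

7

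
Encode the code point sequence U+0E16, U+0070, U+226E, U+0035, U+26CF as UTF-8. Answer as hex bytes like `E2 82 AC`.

U+0E16: 3-byte form → E0 B8 96.
U+0070: 1-byte form → 70.
U+226E: 3-byte form → E2 89 AE.
U+0035: 1-byte form → 35.
U+26CF: 3-byte form → E2 9B 8F.
Concatenated (11 bytes): E0 B8 96 70 E2 89 AE 35 E2 9B 8F.

E0 B8 96 70 E2 89 AE 35 E2 9B 8F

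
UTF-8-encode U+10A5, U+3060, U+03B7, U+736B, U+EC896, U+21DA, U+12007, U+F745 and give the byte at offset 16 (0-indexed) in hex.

U+10A5 → 3-byte form E1 82 A5 at offsets 0–2.
U+3060 → 3-byte form E3 81 A0 at offsets 3–5.
U+03B7 → 2-byte form CE B7 at offsets 6–7.
U+736B → 3-byte form E7 8D AB at offsets 8–10.
U+EC896 → 4-byte form F3 AC A2 96 at offsets 11–14.
U+21DA → 3-byte form E2 87 9A at offsets 15–17.
Offset 16 falls in char 6's range; it's byte 2 of E2 87 9A = 0x87.

0x87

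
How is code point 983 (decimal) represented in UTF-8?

U+03D7 = 0x3D7 = 983 decimal. In range U+0080–U+07FF → 2-byte form: 110xxxxx 10xxxxxx.
Binary (11 bits): 01111010111.
Split 5+6: 01111 | 010111.
Byte 1: 11001111 = 0xCF.
Byte 2: 10010111 = 0x97.

CF 97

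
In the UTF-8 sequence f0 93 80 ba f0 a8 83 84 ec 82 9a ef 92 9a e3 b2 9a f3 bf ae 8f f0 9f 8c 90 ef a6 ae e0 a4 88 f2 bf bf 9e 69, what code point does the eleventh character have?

U+0069

Offset 0: leading byte 0xF0 = 11110000 → 4-byte char #1 = F0 93 80 BA.
Offset 4: leading byte 0xF0 = 11110000 → 4-byte char #2 = F0 A8 83 84.
Offset 8: leading byte 0xEC = 11101100 → 3-byte char #3 = EC 82 9A.
Offset 11: leading byte 0xEF = 11101111 → 3-byte char #4 = EF 92 9A.
Offset 14: leading byte 0xE3 = 11100011 → 3-byte char #5 = E3 B2 9A.
Offset 17: leading byte 0xF3 = 11110011 → 4-byte char #6 = F3 BF AE 8F.
Offset 21: leading byte 0xF0 = 11110000 → 4-byte char #7 = F0 9F 8C 90.
Offset 25: leading byte 0xEF = 11101111 → 3-byte char #8 = EF A6 AE.
Offset 28: leading byte 0xE0 = 11100000 → 3-byte char #9 = E0 A4 88.
Offset 31: leading byte 0xF2 = 11110010 → 4-byte char #10 = F2 BF BF 9E.
Offset 35: leading byte 0x69 = 01101001 → 1-byte char #11 = 69.
Leading byte 0x69 = 01101001 matches 0xxxxxxx → 1-byte sequence.
Byte 1: 0x69 = 01101001, payload 1101001 (7 bits).
Concatenate: 1101001 = 0x69 (7 bits → U+0069).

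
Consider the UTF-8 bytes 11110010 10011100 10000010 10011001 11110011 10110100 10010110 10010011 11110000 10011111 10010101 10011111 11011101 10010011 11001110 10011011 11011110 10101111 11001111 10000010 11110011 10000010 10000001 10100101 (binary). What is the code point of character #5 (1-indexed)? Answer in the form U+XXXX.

Offset 0: leading byte 0xF2 = 11110010 → 4-byte char #1 = F2 9C 82 99.
Offset 4: leading byte 0xF3 = 11110011 → 4-byte char #2 = F3 B4 96 93.
Offset 8: leading byte 0xF0 = 11110000 → 4-byte char #3 = F0 9F 95 9F.
Offset 12: leading byte 0xDD = 11011101 → 2-byte char #4 = DD 93.
Offset 14: leading byte 0xCE = 11001110 → 2-byte char #5 = CE 9B.
Leading byte 0xCE = 11001110 matches 110xxxxx → 2-byte sequence.
Byte 1: 0xCE = 11001110, payload 01110 (5 bits).
Byte 2: 0x9B = 10011011 (10xxxxxx ✓), payload 011011.
Concatenate: 01110011011 = 0x39B (11 bits → U+039B).

U+039B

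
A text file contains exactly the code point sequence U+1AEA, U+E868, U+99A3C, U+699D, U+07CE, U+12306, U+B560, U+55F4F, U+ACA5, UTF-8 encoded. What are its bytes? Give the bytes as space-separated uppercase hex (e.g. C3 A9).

U+1AEA: 3-byte form → E1 AB AA.
U+E868: 3-byte form → EE A1 A8.
U+99A3C: 4-byte form → F2 99 A8 BC.
U+699D: 3-byte form → E6 A6 9D.
U+07CE: 2-byte form → DF 8E.
U+12306: 4-byte form → F0 92 8C 86.
U+B560: 3-byte form → EB 95 A0.
U+55F4F: 4-byte form → F1 95 BD 8F.
U+ACA5: 3-byte form → EA B2 A5.
Concatenated (29 bytes): E1 AB AA EE A1 A8 F2 99 A8 BC E6 A6 9D DF 8E F0 92 8C 86 EB 95 A0 F1 95 BD 8F EA B2 A5.

E1 AB AA EE A1 A8 F2 99 A8 BC E6 A6 9D DF 8E F0 92 8C 86 EB 95 A0 F1 95 BD 8F EA B2 A5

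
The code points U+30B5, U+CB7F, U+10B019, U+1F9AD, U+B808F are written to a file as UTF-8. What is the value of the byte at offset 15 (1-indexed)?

0xF2

1-indexed offset 15 is 0-indexed offset 14.
U+30B5 → 3-byte form E3 82 B5 at offsets 0–2.
U+CB7F → 3-byte form EC AD BF at offsets 3–5.
U+10B019 → 4-byte form F4 8B 80 99 at offsets 6–9.
U+1F9AD → 4-byte form F0 9F A6 AD at offsets 10–13.
U+B808F → 4-byte form F2 B8 82 8F at offsets 14–17.
Offset 14 falls in char 5's range; it's byte 1 of F2 B8 82 8F = 0xF2.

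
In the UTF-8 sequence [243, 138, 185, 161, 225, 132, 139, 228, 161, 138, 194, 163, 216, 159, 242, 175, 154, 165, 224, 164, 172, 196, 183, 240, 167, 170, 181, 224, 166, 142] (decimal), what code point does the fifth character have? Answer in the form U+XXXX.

U+061F

Offset 0: leading byte 0xF3 = 11110011 → 4-byte char #1 = F3 8A B9 A1.
Offset 4: leading byte 0xE1 = 11100001 → 3-byte char #2 = E1 84 8B.
Offset 7: leading byte 0xE4 = 11100100 → 3-byte char #3 = E4 A1 8A.
Offset 10: leading byte 0xC2 = 11000010 → 2-byte char #4 = C2 A3.
Offset 12: leading byte 0xD8 = 11011000 → 2-byte char #5 = D8 9F.
Leading byte 0xD8 = 11011000 matches 110xxxxx → 2-byte sequence.
Byte 1: 0xD8 = 11011000, payload 11000 (5 bits).
Byte 2: 0x9F = 10011111 (10xxxxxx ✓), payload 011111.
Concatenate: 11000011111 = 0x61F (11 bits → U+061F).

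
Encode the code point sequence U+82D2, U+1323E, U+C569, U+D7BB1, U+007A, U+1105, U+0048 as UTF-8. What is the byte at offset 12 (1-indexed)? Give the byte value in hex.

0x97

1-indexed offset 12 is 0-indexed offset 11.
U+82D2 → 3-byte form E8 8B 92 at offsets 0–2.
U+1323E → 4-byte form F0 93 88 BE at offsets 3–6.
U+C569 → 3-byte form EC 95 A9 at offsets 7–9.
U+D7BB1 → 4-byte form F3 97 AE B1 at offsets 10–13.
Offset 11 falls in char 4's range; it's byte 2 of F3 97 AE B1 = 0x97.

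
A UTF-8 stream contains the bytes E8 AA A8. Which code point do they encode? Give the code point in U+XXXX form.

Leading byte 0xE8 = 11101000 matches 1110xxxx → 3-byte sequence.
Byte 1: 0xE8 = 11101000, payload 1000 (4 bits).
Byte 2: 0xAA = 10101010 (10xxxxxx ✓), payload 101010.
Byte 3: 0xA8 = 10101000 (10xxxxxx ✓), payload 101000.
Concatenate: 1000101010101000 = 0x8AA8 (16 bits → U+8AA8).

U+8AA8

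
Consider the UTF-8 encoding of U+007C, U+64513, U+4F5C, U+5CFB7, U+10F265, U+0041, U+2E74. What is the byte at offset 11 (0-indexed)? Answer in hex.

U+007C → 1-byte form 7C at offsets 0–0.
U+64513 → 4-byte form F1 A4 94 93 at offsets 1–4.
U+4F5C → 3-byte form E4 BD 9C at offsets 5–7.
U+5CFB7 → 4-byte form F1 9C BE B7 at offsets 8–11.
Offset 11 falls in char 4's range; it's byte 4 of F1 9C BE B7 = 0xB7.

0xB7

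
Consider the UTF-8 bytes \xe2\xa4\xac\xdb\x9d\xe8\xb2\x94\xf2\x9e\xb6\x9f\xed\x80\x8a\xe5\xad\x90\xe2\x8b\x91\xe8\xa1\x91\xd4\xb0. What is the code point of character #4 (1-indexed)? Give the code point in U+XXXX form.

Offset 0: leading byte 0xE2 = 11100010 → 3-byte char #1 = E2 A4 AC.
Offset 3: leading byte 0xDB = 11011011 → 2-byte char #2 = DB 9D.
Offset 5: leading byte 0xE8 = 11101000 → 3-byte char #3 = E8 B2 94.
Offset 8: leading byte 0xF2 = 11110010 → 4-byte char #4 = F2 9E B6 9F.
Leading byte 0xF2 = 11110010 matches 11110xxx → 4-byte sequence.
Byte 1: 0xF2 = 11110010, payload 010 (3 bits).
Byte 2: 0x9E = 10011110 (10xxxxxx ✓), payload 011110.
Byte 3: 0xB6 = 10110110 (10xxxxxx ✓), payload 110110.
Byte 4: 0x9F = 10011111 (10xxxxxx ✓), payload 011111.
Concatenate: 010011110110110011111 = 0x9ED9F (21 bits → U+9ED9F).

U+9ED9F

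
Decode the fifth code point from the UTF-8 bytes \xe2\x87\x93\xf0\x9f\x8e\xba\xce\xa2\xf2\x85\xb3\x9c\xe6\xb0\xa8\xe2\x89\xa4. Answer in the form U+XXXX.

U+6C28

Offset 0: leading byte 0xE2 = 11100010 → 3-byte char #1 = E2 87 93.
Offset 3: leading byte 0xF0 = 11110000 → 4-byte char #2 = F0 9F 8E BA.
Offset 7: leading byte 0xCE = 11001110 → 2-byte char #3 = CE A2.
Offset 9: leading byte 0xF2 = 11110010 → 4-byte char #4 = F2 85 B3 9C.
Offset 13: leading byte 0xE6 = 11100110 → 3-byte char #5 = E6 B0 A8.
Leading byte 0xE6 = 11100110 matches 1110xxxx → 3-byte sequence.
Byte 1: 0xE6 = 11100110, payload 0110 (4 bits).
Byte 2: 0xB0 = 10110000 (10xxxxxx ✓), payload 110000.
Byte 3: 0xA8 = 10101000 (10xxxxxx ✓), payload 101000.
Concatenate: 0110110000101000 = 0x6C28 (16 bits → U+6C28).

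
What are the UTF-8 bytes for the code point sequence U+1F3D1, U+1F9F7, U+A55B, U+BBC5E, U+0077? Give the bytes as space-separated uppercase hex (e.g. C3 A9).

U+1F3D1: 4-byte form → F0 9F 8F 91.
U+1F9F7: 4-byte form → F0 9F A7 B7.
U+A55B: 3-byte form → EA 95 9B.
U+BBC5E: 4-byte form → F2 BB B1 9E.
U+0077: 1-byte form → 77.
Concatenated (16 bytes): F0 9F 8F 91 F0 9F A7 B7 EA 95 9B F2 BB B1 9E 77.

F0 9F 8F 91 F0 9F A7 B7 EA 95 9B F2 BB B1 9E 77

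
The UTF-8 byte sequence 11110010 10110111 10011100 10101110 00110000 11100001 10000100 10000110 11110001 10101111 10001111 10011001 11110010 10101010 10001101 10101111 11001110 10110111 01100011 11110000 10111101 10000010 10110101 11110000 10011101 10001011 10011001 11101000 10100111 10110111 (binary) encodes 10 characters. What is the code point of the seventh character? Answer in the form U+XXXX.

Offset 0: leading byte 0xF2 = 11110010 → 4-byte char #1 = F2 B7 9C AE.
Offset 4: leading byte 0x30 = 00110000 → 1-byte char #2 = 30.
Offset 5: leading byte 0xE1 = 11100001 → 3-byte char #3 = E1 84 86.
Offset 8: leading byte 0xF1 = 11110001 → 4-byte char #4 = F1 AF 8F 99.
Offset 12: leading byte 0xF2 = 11110010 → 4-byte char #5 = F2 AA 8D AF.
Offset 16: leading byte 0xCE = 11001110 → 2-byte char #6 = CE B7.
Offset 18: leading byte 0x63 = 01100011 → 1-byte char #7 = 63.
Leading byte 0x63 = 01100011 matches 0xxxxxxx → 1-byte sequence.
Byte 1: 0x63 = 01100011, payload 1100011 (7 bits).
Concatenate: 1100011 = 0x63 (7 bits → U+0063).

U+0063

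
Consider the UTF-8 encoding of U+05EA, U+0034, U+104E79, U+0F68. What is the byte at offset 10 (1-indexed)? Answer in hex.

0xA8

1-indexed offset 10 is 0-indexed offset 9.
U+05EA → 2-byte form D7 AA at offsets 0–1.
U+0034 → 1-byte form 34 at offsets 2–2.
U+104E79 → 4-byte form F4 84 B9 B9 at offsets 3–6.
U+0F68 → 3-byte form E0 BD A8 at offsets 7–9.
Offset 9 falls in char 4's range; it's byte 3 of E0 BD A8 = 0xA8.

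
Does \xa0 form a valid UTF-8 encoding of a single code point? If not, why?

Byte 0xA0 = 10100000 has the form 10xxxxxx — a continuation byte — but there is no preceding leading byte.

invalid (continuation byte with no leading byte)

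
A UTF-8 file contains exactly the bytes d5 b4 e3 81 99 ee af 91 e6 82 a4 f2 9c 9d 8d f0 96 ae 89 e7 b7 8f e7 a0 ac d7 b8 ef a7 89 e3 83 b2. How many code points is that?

11

Byte at offset 0: 0xD5 = 11010101 → 2-byte char (#1). Advance 2.
Byte at offset 2: 0xE3 = 11100011 → 3-byte char (#2). Advance 3.
Byte at offset 5: 0xEE = 11101110 → 3-byte char (#3). Advance 3.
Byte at offset 8: 0xE6 = 11100110 → 3-byte char (#4). Advance 3.
Byte at offset 11: 0xF2 = 11110010 → 4-byte char (#5). Advance 4.
Byte at offset 15: 0xF0 = 11110000 → 4-byte char (#6). Advance 4.
Byte at offset 19: 0xE7 = 11100111 → 3-byte char (#7). Advance 3.
Byte at offset 22: 0xE7 = 11100111 → 3-byte char (#8). Advance 3.
Byte at offset 25: 0xD7 = 11010111 → 2-byte char (#9). Advance 2.
Byte at offset 27: 0xEF = 11101111 → 3-byte char (#10). Advance 3.
Byte at offset 30: 0xE3 = 11100011 → 3-byte char (#11). Advance 3.
Reached end at offset 33 after 11 code points.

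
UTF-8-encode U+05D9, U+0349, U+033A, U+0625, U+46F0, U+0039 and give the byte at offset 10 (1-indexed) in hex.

1-indexed offset 10 is 0-indexed offset 9.
U+05D9 → 2-byte form D7 99 at offsets 0–1.
U+0349 → 2-byte form CD 89 at offsets 2–3.
U+033A → 2-byte form CC BA at offsets 4–5.
U+0625 → 2-byte form D8 A5 at offsets 6–7.
U+46F0 → 3-byte form E4 9B B0 at offsets 8–10.
Offset 9 falls in char 5's range; it's byte 2 of E4 9B B0 = 0x9B.

0x9B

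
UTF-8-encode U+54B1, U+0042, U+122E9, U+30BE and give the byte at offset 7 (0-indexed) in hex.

0xA9

U+54B1 → 3-byte form E5 92 B1 at offsets 0–2.
U+0042 → 1-byte form 42 at offsets 3–3.
U+122E9 → 4-byte form F0 92 8B A9 at offsets 4–7.
Offset 7 falls in char 3's range; it's byte 4 of F0 92 8B A9 = 0xA9.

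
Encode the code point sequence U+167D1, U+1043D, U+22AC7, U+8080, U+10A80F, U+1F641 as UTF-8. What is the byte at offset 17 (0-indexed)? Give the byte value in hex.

0xA0

U+167D1 → 4-byte form F0 96 9F 91 at offsets 0–3.
U+1043D → 4-byte form F0 90 90 BD at offsets 4–7.
U+22AC7 → 4-byte form F0 A2 AB 87 at offsets 8–11.
U+8080 → 3-byte form E8 82 80 at offsets 12–14.
U+10A80F → 4-byte form F4 8A A0 8F at offsets 15–18.
Offset 17 falls in char 5's range; it's byte 3 of F4 8A A0 8F = 0xA0.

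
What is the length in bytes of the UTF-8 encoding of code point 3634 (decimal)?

U+0E32 = 0xE32. UTF-8 uses 1 byte below 0x80, 2 below 0x800, 3 below 0x10000, 4 up to 0x10FFFF. 0xE32 is in U+0800–U+FFFF → 3 bytes.

3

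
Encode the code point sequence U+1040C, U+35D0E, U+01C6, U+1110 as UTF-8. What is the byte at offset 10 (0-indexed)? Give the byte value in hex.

U+1040C → 4-byte form F0 90 90 8C at offsets 0–3.
U+35D0E → 4-byte form F0 B5 B4 8E at offsets 4–7.
U+01C6 → 2-byte form C7 86 at offsets 8–9.
U+1110 → 3-byte form E1 84 90 at offsets 10–12.
Offset 10 falls in char 4's range; it's byte 1 of E1 84 90 = 0xE1.

0xE1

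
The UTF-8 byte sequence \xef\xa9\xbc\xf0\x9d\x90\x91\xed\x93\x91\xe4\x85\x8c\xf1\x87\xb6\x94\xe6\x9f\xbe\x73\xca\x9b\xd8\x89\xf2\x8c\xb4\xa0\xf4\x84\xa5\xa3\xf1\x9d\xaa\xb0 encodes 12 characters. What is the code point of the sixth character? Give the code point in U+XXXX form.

Offset 0: leading byte 0xEF = 11101111 → 3-byte char #1 = EF A9 BC.
Offset 3: leading byte 0xF0 = 11110000 → 4-byte char #2 = F0 9D 90 91.
Offset 7: leading byte 0xED = 11101101 → 3-byte char #3 = ED 93 91.
Offset 10: leading byte 0xE4 = 11100100 → 3-byte char #4 = E4 85 8C.
Offset 13: leading byte 0xF1 = 11110001 → 4-byte char #5 = F1 87 B6 94.
Offset 17: leading byte 0xE6 = 11100110 → 3-byte char #6 = E6 9F BE.
Leading byte 0xE6 = 11100110 matches 1110xxxx → 3-byte sequence.
Byte 1: 0xE6 = 11100110, payload 0110 (4 bits).
Byte 2: 0x9F = 10011111 (10xxxxxx ✓), payload 011111.
Byte 3: 0xBE = 10111110 (10xxxxxx ✓), payload 111110.
Concatenate: 0110011111111110 = 0x67FE (16 bits → U+67FE).

U+67FE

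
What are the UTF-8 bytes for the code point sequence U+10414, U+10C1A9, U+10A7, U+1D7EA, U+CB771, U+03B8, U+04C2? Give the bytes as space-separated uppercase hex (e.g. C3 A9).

U+10414: 4-byte form → F0 90 90 94.
U+10C1A9: 4-byte form → F4 8C 86 A9.
U+10A7: 3-byte form → E1 82 A7.
U+1D7EA: 4-byte form → F0 9D 9F AA.
U+CB771: 4-byte form → F3 8B 9D B1.
U+03B8: 2-byte form → CE B8.
U+04C2: 2-byte form → D3 82.
Concatenated (23 bytes): F0 90 90 94 F4 8C 86 A9 E1 82 A7 F0 9D 9F AA F3 8B 9D B1 CE B8 D3 82.

F0 90 90 94 F4 8C 86 A9 E1 82 A7 F0 9D 9F AA F3 8B 9D B1 CE B8 D3 82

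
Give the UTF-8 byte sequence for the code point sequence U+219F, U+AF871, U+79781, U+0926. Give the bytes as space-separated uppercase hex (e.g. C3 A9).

U+219F: 3-byte form → E2 86 9F.
U+AF871: 4-byte form → F2 AF A1 B1.
U+79781: 4-byte form → F1 B9 9E 81.
U+0926: 3-byte form → E0 A4 A6.
Concatenated (14 bytes): E2 86 9F F2 AF A1 B1 F1 B9 9E 81 E0 A4 A6.

E2 86 9F F2 AF A1 B1 F1 B9 9E 81 E0 A4 A6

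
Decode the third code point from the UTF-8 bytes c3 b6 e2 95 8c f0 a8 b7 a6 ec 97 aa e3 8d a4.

U+28DE6

Offset 0: leading byte 0xC3 = 11000011 → 2-byte char #1 = C3 B6.
Offset 2: leading byte 0xE2 = 11100010 → 3-byte char #2 = E2 95 8C.
Offset 5: leading byte 0xF0 = 11110000 → 4-byte char #3 = F0 A8 B7 A6.
Leading byte 0xF0 = 11110000 matches 11110xxx → 4-byte sequence.
Byte 1: 0xF0 = 11110000, payload 000 (3 bits).
Byte 2: 0xA8 = 10101000 (10xxxxxx ✓), payload 101000.
Byte 3: 0xB7 = 10110111 (10xxxxxx ✓), payload 110111.
Byte 4: 0xA6 = 10100110 (10xxxxxx ✓), payload 100110.
Concatenate: 000101000110111100110 = 0x28DE6 (21 bits → U+28DE6).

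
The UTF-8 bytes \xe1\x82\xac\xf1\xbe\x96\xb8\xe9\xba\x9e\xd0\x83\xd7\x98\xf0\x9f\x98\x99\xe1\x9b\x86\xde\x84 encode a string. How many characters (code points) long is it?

8

Byte at offset 0: 0xE1 = 11100001 → 3-byte char (#1). Advance 3.
Byte at offset 3: 0xF1 = 11110001 → 4-byte char (#2). Advance 4.
Byte at offset 7: 0xE9 = 11101001 → 3-byte char (#3). Advance 3.
Byte at offset 10: 0xD0 = 11010000 → 2-byte char (#4). Advance 2.
Byte at offset 12: 0xD7 = 11010111 → 2-byte char (#5). Advance 2.
Byte at offset 14: 0xF0 = 11110000 → 4-byte char (#6). Advance 4.
Byte at offset 18: 0xE1 = 11100001 → 3-byte char (#7). Advance 3.
Byte at offset 21: 0xDE = 11011110 → 2-byte char (#8). Advance 2.
Reached end at offset 23 after 8 code points.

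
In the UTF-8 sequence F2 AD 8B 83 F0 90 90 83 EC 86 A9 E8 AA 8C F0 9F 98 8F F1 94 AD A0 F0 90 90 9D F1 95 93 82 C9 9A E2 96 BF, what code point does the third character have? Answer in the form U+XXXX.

Offset 0: leading byte 0xF2 = 11110010 → 4-byte char #1 = F2 AD 8B 83.
Offset 4: leading byte 0xF0 = 11110000 → 4-byte char #2 = F0 90 90 83.
Offset 8: leading byte 0xEC = 11101100 → 3-byte char #3 = EC 86 A9.
Leading byte 0xEC = 11101100 matches 1110xxxx → 3-byte sequence.
Byte 1: 0xEC = 11101100, payload 1100 (4 bits).
Byte 2: 0x86 = 10000110 (10xxxxxx ✓), payload 000110.
Byte 3: 0xA9 = 10101001 (10xxxxxx ✓), payload 101001.
Concatenate: 1100000110101001 = 0xC1A9 (16 bits → U+C1A9).

U+C1A9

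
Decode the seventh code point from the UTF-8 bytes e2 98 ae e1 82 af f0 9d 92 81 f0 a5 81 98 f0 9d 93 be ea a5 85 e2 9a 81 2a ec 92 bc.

Offset 0: leading byte 0xE2 = 11100010 → 3-byte char #1 = E2 98 AE.
Offset 3: leading byte 0xE1 = 11100001 → 3-byte char #2 = E1 82 AF.
Offset 6: leading byte 0xF0 = 11110000 → 4-byte char #3 = F0 9D 92 81.
Offset 10: leading byte 0xF0 = 11110000 → 4-byte char #4 = F0 A5 81 98.
Offset 14: leading byte 0xF0 = 11110000 → 4-byte char #5 = F0 9D 93 BE.
Offset 18: leading byte 0xEA = 11101010 → 3-byte char #6 = EA A5 85.
Offset 21: leading byte 0xE2 = 11100010 → 3-byte char #7 = E2 9A 81.
Leading byte 0xE2 = 11100010 matches 1110xxxx → 3-byte sequence.
Byte 1: 0xE2 = 11100010, payload 0010 (4 bits).
Byte 2: 0x9A = 10011010 (10xxxxxx ✓), payload 011010.
Byte 3: 0x81 = 10000001 (10xxxxxx ✓), payload 000001.
Concatenate: 0010011010000001 = 0x2681 (16 bits → U+2681).

U+2681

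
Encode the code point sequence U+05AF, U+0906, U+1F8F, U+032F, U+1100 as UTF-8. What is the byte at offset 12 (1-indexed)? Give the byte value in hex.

1-indexed offset 12 is 0-indexed offset 11.
U+05AF → 2-byte form D6 AF at offsets 0–1.
U+0906 → 3-byte form E0 A4 86 at offsets 2–4.
U+1F8F → 3-byte form E1 BE 8F at offsets 5–7.
U+032F → 2-byte form CC AF at offsets 8–9.
U+1100 → 3-byte form E1 84 80 at offsets 10–12.
Offset 11 falls in char 5's range; it's byte 2 of E1 84 80 = 0x84.

0x84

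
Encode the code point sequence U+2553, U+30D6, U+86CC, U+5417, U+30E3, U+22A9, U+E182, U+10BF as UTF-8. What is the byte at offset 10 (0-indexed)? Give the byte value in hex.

U+2553 → 3-byte form E2 95 93 at offsets 0–2.
U+30D6 → 3-byte form E3 83 96 at offsets 3–5.
U+86CC → 3-byte form E8 9B 8C at offsets 6–8.
U+5417 → 3-byte form E5 90 97 at offsets 9–11.
Offset 10 falls in char 4's range; it's byte 2 of E5 90 97 = 0x90.

0x90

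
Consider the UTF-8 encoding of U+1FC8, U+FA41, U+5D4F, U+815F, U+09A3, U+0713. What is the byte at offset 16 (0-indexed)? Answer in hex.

U+1FC8 → 3-byte form E1 BF 88 at offsets 0–2.
U+FA41 → 3-byte form EF A9 81 at offsets 3–5.
U+5D4F → 3-byte form E5 B5 8F at offsets 6–8.
U+815F → 3-byte form E8 85 9F at offsets 9–11.
U+09A3 → 3-byte form E0 A6 A3 at offsets 12–14.
U+0713 → 2-byte form DC 93 at offsets 15–16.
Offset 16 falls in char 6's range; it's byte 2 of DC 93 = 0x93.

0x93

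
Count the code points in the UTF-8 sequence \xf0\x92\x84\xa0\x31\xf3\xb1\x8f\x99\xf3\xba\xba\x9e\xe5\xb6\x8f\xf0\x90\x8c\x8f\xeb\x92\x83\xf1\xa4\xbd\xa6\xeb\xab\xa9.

Byte at offset 0: 0xF0 = 11110000 → 4-byte char (#1). Advance 4.
Byte at offset 4: 0x31 = 00110001 → 1-byte char (#2). Advance 1.
Byte at offset 5: 0xF3 = 11110011 → 4-byte char (#3). Advance 4.
Byte at offset 9: 0xF3 = 11110011 → 4-byte char (#4). Advance 4.
Byte at offset 13: 0xE5 = 11100101 → 3-byte char (#5). Advance 3.
Byte at offset 16: 0xF0 = 11110000 → 4-byte char (#6). Advance 4.
Byte at offset 20: 0xEB = 11101011 → 3-byte char (#7). Advance 3.
Byte at offset 23: 0xF1 = 11110001 → 4-byte char (#8). Advance 4.
Byte at offset 27: 0xEB = 11101011 → 3-byte char (#9). Advance 3.
Reached end at offset 30 after 9 code points.

9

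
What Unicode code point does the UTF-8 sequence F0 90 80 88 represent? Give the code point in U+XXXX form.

Leading byte 0xF0 = 11110000 matches 11110xxx → 4-byte sequence.
Byte 1: 0xF0 = 11110000, payload 000 (3 bits).
Byte 2: 0x90 = 10010000 (10xxxxxx ✓), payload 010000.
Byte 3: 0x80 = 10000000 (10xxxxxx ✓), payload 000000.
Byte 4: 0x88 = 10001000 (10xxxxxx ✓), payload 001000.
Concatenate: 000010000000000001000 = 0x10008 (21 bits → U+10008).

U+10008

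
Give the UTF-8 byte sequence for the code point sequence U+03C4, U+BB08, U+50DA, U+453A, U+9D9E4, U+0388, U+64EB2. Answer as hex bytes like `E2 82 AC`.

U+03C4: 2-byte form → CF 84.
U+BB08: 3-byte form → EB AC 88.
U+50DA: 3-byte form → E5 83 9A.
U+453A: 3-byte form → E4 94 BA.
U+9D9E4: 4-byte form → F2 9D A7 A4.
U+0388: 2-byte form → CE 88.
U+64EB2: 4-byte form → F1 A4 BA B2.
Concatenated (21 bytes): CF 84 EB AC 88 E5 83 9A E4 94 BA F2 9D A7 A4 CE 88 F1 A4 BA B2.

CF 84 EB AC 88 E5 83 9A E4 94 BA F2 9D A7 A4 CE 88 F1 A4 BA B2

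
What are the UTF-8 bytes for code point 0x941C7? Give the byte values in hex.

F2 94 87 87

U+941C7 = 0x941C7 = 606663 decimal. In range U+10000–U+10FFFF → 4-byte form: 11110xxx 10xxxxxx 10xxxxxx 10xxxxxx.
Binary (21 bits): 010010100000111000111.
Split 3+6+6+6: 010 | 010100 | 000111 | 000111.
Byte 1: 11110010 = 0xF2.
Byte 2: 10010100 = 0x94.
Byte 3: 10000111 = 0x87.
Byte 4: 10000111 = 0x87.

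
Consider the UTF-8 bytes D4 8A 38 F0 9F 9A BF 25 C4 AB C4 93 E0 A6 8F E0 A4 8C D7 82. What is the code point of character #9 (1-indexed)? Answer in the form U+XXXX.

Offset 0: leading byte 0xD4 = 11010100 → 2-byte char #1 = D4 8A.
Offset 2: leading byte 0x38 = 00111000 → 1-byte char #2 = 38.
Offset 3: leading byte 0xF0 = 11110000 → 4-byte char #3 = F0 9F 9A BF.
Offset 7: leading byte 0x25 = 00100101 → 1-byte char #4 = 25.
Offset 8: leading byte 0xC4 = 11000100 → 2-byte char #5 = C4 AB.
Offset 10: leading byte 0xC4 = 11000100 → 2-byte char #6 = C4 93.
Offset 12: leading byte 0xE0 = 11100000 → 3-byte char #7 = E0 A6 8F.
Offset 15: leading byte 0xE0 = 11100000 → 3-byte char #8 = E0 A4 8C.
Offset 18: leading byte 0xD7 = 11010111 → 2-byte char #9 = D7 82.
Leading byte 0xD7 = 11010111 matches 110xxxxx → 2-byte sequence.
Byte 1: 0xD7 = 11010111, payload 10111 (5 bits).
Byte 2: 0x82 = 10000010 (10xxxxxx ✓), payload 000010.
Concatenate: 10111000010 = 0x5C2 (11 bits → U+05C2).

U+05C2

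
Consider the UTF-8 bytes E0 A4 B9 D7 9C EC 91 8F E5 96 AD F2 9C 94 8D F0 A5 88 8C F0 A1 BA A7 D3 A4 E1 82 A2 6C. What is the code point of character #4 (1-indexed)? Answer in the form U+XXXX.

Offset 0: leading byte 0xE0 = 11100000 → 3-byte char #1 = E0 A4 B9.
Offset 3: leading byte 0xD7 = 11010111 → 2-byte char #2 = D7 9C.
Offset 5: leading byte 0xEC = 11101100 → 3-byte char #3 = EC 91 8F.
Offset 8: leading byte 0xE5 = 11100101 → 3-byte char #4 = E5 96 AD.
Leading byte 0xE5 = 11100101 matches 1110xxxx → 3-byte sequence.
Byte 1: 0xE5 = 11100101, payload 0101 (4 bits).
Byte 2: 0x96 = 10010110 (10xxxxxx ✓), payload 010110.
Byte 3: 0xAD = 10101101 (10xxxxxx ✓), payload 101101.
Concatenate: 0101010110101101 = 0x55AD (16 bits → U+55AD).

U+55AD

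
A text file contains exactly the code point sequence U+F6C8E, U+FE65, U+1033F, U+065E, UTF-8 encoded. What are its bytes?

U+F6C8E: 4-byte form → F3 B6 B2 8E.
U+FE65: 3-byte form → EF B9 A5.
U+1033F: 4-byte form → F0 90 8C BF.
U+065E: 2-byte form → D9 9E.
Concatenated (13 bytes): F3 B6 B2 8E EF B9 A5 F0 90 8C BF D9 9E.

F3 B6 B2 8E EF B9 A5 F0 90 8C BF D9 9E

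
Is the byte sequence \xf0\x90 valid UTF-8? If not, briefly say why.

invalid (sequence truncated)

Leading byte 0xF0 = 11110000 → 4-byte form, but only 2 bytes are present.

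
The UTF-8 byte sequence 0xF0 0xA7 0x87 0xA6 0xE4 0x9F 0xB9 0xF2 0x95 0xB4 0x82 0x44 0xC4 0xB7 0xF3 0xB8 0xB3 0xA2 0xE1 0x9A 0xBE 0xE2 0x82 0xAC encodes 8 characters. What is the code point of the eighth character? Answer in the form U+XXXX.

U+20AC

Offset 0: leading byte 0xF0 = 11110000 → 4-byte char #1 = F0 A7 87 A6.
Offset 4: leading byte 0xE4 = 11100100 → 3-byte char #2 = E4 9F B9.
Offset 7: leading byte 0xF2 = 11110010 → 4-byte char #3 = F2 95 B4 82.
Offset 11: leading byte 0x44 = 01000100 → 1-byte char #4 = 44.
Offset 12: leading byte 0xC4 = 11000100 → 2-byte char #5 = C4 B7.
Offset 14: leading byte 0xF3 = 11110011 → 4-byte char #6 = F3 B8 B3 A2.
Offset 18: leading byte 0xE1 = 11100001 → 3-byte char #7 = E1 9A BE.
Offset 21: leading byte 0xE2 = 11100010 → 3-byte char #8 = E2 82 AC.
Leading byte 0xE2 = 11100010 matches 1110xxxx → 3-byte sequence.
Byte 1: 0xE2 = 11100010, payload 0010 (4 bits).
Byte 2: 0x82 = 10000010 (10xxxxxx ✓), payload 000010.
Byte 3: 0xAC = 10101100 (10xxxxxx ✓), payload 101100.
Concatenate: 0010000010101100 = 0x20AC (16 bits → U+20AC).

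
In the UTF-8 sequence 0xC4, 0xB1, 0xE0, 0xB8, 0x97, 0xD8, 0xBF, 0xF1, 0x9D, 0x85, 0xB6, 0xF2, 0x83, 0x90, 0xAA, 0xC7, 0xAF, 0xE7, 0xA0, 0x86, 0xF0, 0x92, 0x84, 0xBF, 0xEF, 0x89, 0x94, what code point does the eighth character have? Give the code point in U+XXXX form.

U+1213F

Offset 0: leading byte 0xC4 = 11000100 → 2-byte char #1 = C4 B1.
Offset 2: leading byte 0xE0 = 11100000 → 3-byte char #2 = E0 B8 97.
Offset 5: leading byte 0xD8 = 11011000 → 2-byte char #3 = D8 BF.
Offset 7: leading byte 0xF1 = 11110001 → 4-byte char #4 = F1 9D 85 B6.
Offset 11: leading byte 0xF2 = 11110010 → 4-byte char #5 = F2 83 90 AA.
Offset 15: leading byte 0xC7 = 11000111 → 2-byte char #6 = C7 AF.
Offset 17: leading byte 0xE7 = 11100111 → 3-byte char #7 = E7 A0 86.
Offset 20: leading byte 0xF0 = 11110000 → 4-byte char #8 = F0 92 84 BF.
Leading byte 0xF0 = 11110000 matches 11110xxx → 4-byte sequence.
Byte 1: 0xF0 = 11110000, payload 000 (3 bits).
Byte 2: 0x92 = 10010010 (10xxxxxx ✓), payload 010010.
Byte 3: 0x84 = 10000100 (10xxxxxx ✓), payload 000100.
Byte 4: 0xBF = 10111111 (10xxxxxx ✓), payload 111111.
Concatenate: 000010010000100111111 = 0x1213F (21 bits → U+1213F).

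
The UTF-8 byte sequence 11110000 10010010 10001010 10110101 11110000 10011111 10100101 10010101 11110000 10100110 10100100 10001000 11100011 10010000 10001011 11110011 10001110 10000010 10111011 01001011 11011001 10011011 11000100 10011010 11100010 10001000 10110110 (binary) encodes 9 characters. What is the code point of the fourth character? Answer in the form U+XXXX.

U+340B

Offset 0: leading byte 0xF0 = 11110000 → 4-byte char #1 = F0 92 8A B5.
Offset 4: leading byte 0xF0 = 11110000 → 4-byte char #2 = F0 9F A5 95.
Offset 8: leading byte 0xF0 = 11110000 → 4-byte char #3 = F0 A6 A4 88.
Offset 12: leading byte 0xE3 = 11100011 → 3-byte char #4 = E3 90 8B.
Leading byte 0xE3 = 11100011 matches 1110xxxx → 3-byte sequence.
Byte 1: 0xE3 = 11100011, payload 0011 (4 bits).
Byte 2: 0x90 = 10010000 (10xxxxxx ✓), payload 010000.
Byte 3: 0x8B = 10001011 (10xxxxxx ✓), payload 001011.
Concatenate: 0011010000001011 = 0x340B (16 bits → U+340B).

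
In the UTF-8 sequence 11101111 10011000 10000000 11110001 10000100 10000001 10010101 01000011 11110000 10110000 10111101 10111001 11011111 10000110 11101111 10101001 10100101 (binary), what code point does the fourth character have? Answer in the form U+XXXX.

Offset 0: leading byte 0xEF = 11101111 → 3-byte char #1 = EF 98 80.
Offset 3: leading byte 0xF1 = 11110001 → 4-byte char #2 = F1 84 81 95.
Offset 7: leading byte 0x43 = 01000011 → 1-byte char #3 = 43.
Offset 8: leading byte 0xF0 = 11110000 → 4-byte char #4 = F0 B0 BD B9.
Leading byte 0xF0 = 11110000 matches 11110xxx → 4-byte sequence.
Byte 1: 0xF0 = 11110000, payload 000 (3 bits).
Byte 2: 0xB0 = 10110000 (10xxxxxx ✓), payload 110000.
Byte 3: 0xBD = 10111101 (10xxxxxx ✓), payload 111101.
Byte 4: 0xB9 = 10111001 (10xxxxxx ✓), payload 111001.
Concatenate: 000110000111101111001 = 0x30F79 (21 bits → U+30F79).

U+30F79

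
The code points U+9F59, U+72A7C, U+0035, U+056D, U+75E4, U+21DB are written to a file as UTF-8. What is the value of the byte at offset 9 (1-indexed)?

0xD5

1-indexed offset 9 is 0-indexed offset 8.
U+9F59 → 3-byte form E9 BD 99 at offsets 0–2.
U+72A7C → 4-byte form F1 B2 A9 BC at offsets 3–6.
U+0035 → 1-byte form 35 at offsets 7–7.
U+056D → 2-byte form D5 AD at offsets 8–9.
Offset 8 falls in char 4's range; it's byte 1 of D5 AD = 0xD5.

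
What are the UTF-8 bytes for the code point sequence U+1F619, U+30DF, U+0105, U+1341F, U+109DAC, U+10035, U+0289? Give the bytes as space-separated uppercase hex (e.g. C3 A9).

F0 9F 98 99 E3 83 9F C4 85 F0 93 90 9F F4 89 B6 AC F0 90 80 B5 CA 89

U+1F619: 4-byte form → F0 9F 98 99.
U+30DF: 3-byte form → E3 83 9F.
U+0105: 2-byte form → C4 85.
U+1341F: 4-byte form → F0 93 90 9F.
U+109DAC: 4-byte form → F4 89 B6 AC.
U+10035: 4-byte form → F0 90 80 B5.
U+0289: 2-byte form → CA 89.
Concatenated (23 bytes): F0 9F 98 99 E3 83 9F C4 85 F0 93 90 9F F4 89 B6 AC F0 90 80 B5 CA 89.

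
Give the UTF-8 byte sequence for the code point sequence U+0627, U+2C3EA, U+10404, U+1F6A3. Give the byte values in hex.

D8 A7 F0 AC 8F AA F0 90 90 84 F0 9F 9A A3

U+0627: 2-byte form → D8 A7.
U+2C3EA: 4-byte form → F0 AC 8F AA.
U+10404: 4-byte form → F0 90 90 84.
U+1F6A3: 4-byte form → F0 9F 9A A3.
Concatenated (14 bytes): D8 A7 F0 AC 8F AA F0 90 90 84 F0 9F 9A A3.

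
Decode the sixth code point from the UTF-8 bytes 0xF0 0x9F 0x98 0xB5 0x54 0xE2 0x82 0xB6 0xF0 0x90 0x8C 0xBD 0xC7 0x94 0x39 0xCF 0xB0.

Offset 0: leading byte 0xF0 = 11110000 → 4-byte char #1 = F0 9F 98 B5.
Offset 4: leading byte 0x54 = 01010100 → 1-byte char #2 = 54.
Offset 5: leading byte 0xE2 = 11100010 → 3-byte char #3 = E2 82 B6.
Offset 8: leading byte 0xF0 = 11110000 → 4-byte char #4 = F0 90 8C BD.
Offset 12: leading byte 0xC7 = 11000111 → 2-byte char #5 = C7 94.
Offset 14: leading byte 0x39 = 00111001 → 1-byte char #6 = 39.
Leading byte 0x39 = 00111001 matches 0xxxxxxx → 1-byte sequence.
Byte 1: 0x39 = 00111001, payload 0111001 (7 bits).
Concatenate: 0111001 = 0x39 (7 bits → U+0039).

U+0039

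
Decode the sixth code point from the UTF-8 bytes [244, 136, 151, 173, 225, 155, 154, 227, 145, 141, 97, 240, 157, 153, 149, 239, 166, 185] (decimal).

U+F9B9

Offset 0: leading byte 0xF4 = 11110100 → 4-byte char #1 = F4 88 97 AD.
Offset 4: leading byte 0xE1 = 11100001 → 3-byte char #2 = E1 9B 9A.
Offset 7: leading byte 0xE3 = 11100011 → 3-byte char #3 = E3 91 8D.
Offset 10: leading byte 0x61 = 01100001 → 1-byte char #4 = 61.
Offset 11: leading byte 0xF0 = 11110000 → 4-byte char #5 = F0 9D 99 95.
Offset 15: leading byte 0xEF = 11101111 → 3-byte char #6 = EF A6 B9.
Leading byte 0xEF = 11101111 matches 1110xxxx → 3-byte sequence.
Byte 1: 0xEF = 11101111, payload 1111 (4 bits).
Byte 2: 0xA6 = 10100110 (10xxxxxx ✓), payload 100110.
Byte 3: 0xB9 = 10111001 (10xxxxxx ✓), payload 111001.
Concatenate: 1111100110111001 = 0xF9B9 (16 bits → U+F9B9).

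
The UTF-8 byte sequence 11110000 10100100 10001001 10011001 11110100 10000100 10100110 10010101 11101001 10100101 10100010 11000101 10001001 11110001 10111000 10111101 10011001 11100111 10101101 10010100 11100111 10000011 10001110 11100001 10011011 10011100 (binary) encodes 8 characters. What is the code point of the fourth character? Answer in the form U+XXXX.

U+0149

Offset 0: leading byte 0xF0 = 11110000 → 4-byte char #1 = F0 A4 89 99.
Offset 4: leading byte 0xF4 = 11110100 → 4-byte char #2 = F4 84 A6 95.
Offset 8: leading byte 0xE9 = 11101001 → 3-byte char #3 = E9 A5 A2.
Offset 11: leading byte 0xC5 = 11000101 → 2-byte char #4 = C5 89.
Leading byte 0xC5 = 11000101 matches 110xxxxx → 2-byte sequence.
Byte 1: 0xC5 = 11000101, payload 00101 (5 bits).
Byte 2: 0x89 = 10001001 (10xxxxxx ✓), payload 001001.
Concatenate: 00101001001 = 0x149 (11 bits → U+0149).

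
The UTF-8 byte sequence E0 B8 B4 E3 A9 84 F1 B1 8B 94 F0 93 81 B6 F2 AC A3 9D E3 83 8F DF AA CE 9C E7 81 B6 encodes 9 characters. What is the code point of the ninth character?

Offset 0: leading byte 0xE0 = 11100000 → 3-byte char #1 = E0 B8 B4.
Offset 3: leading byte 0xE3 = 11100011 → 3-byte char #2 = E3 A9 84.
Offset 6: leading byte 0xF1 = 11110001 → 4-byte char #3 = F1 B1 8B 94.
Offset 10: leading byte 0xF0 = 11110000 → 4-byte char #4 = F0 93 81 B6.
Offset 14: leading byte 0xF2 = 11110010 → 4-byte char #5 = F2 AC A3 9D.
Offset 18: leading byte 0xE3 = 11100011 → 3-byte char #6 = E3 83 8F.
Offset 21: leading byte 0xDF = 11011111 → 2-byte char #7 = DF AA.
Offset 23: leading byte 0xCE = 11001110 → 2-byte char #8 = CE 9C.
Offset 25: leading byte 0xE7 = 11100111 → 3-byte char #9 = E7 81 B6.
Leading byte 0xE7 = 11100111 matches 1110xxxx → 3-byte sequence.
Byte 1: 0xE7 = 11100111, payload 0111 (4 bits).
Byte 2: 0x81 = 10000001 (10xxxxxx ✓), payload 000001.
Byte 3: 0xB6 = 10110110 (10xxxxxx ✓), payload 110110.
Concatenate: 0111000001110110 = 0x7076 (16 bits → U+7076).

U+7076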